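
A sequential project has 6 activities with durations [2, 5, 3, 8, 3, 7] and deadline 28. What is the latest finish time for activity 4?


LF(activity 4) = deadline - sum of successor durations
Successors: activities 5 through 6 with durations [3, 7]
Sum of successor durations = 10
LF = 28 - 10 = 18

18


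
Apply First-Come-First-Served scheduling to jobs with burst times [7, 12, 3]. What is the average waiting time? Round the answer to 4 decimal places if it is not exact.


FCFS order (as given): [7, 12, 3]
Waiting times:
  Job 1: wait = 0
  Job 2: wait = 7
  Job 3: wait = 19
Sum of waiting times = 26
Average waiting time = 26/3 = 8.6667

8.6667


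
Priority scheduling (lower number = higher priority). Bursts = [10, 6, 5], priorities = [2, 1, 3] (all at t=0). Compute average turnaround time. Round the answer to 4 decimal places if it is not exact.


Sort by priority (ascending = highest first):
Order: [(1, 6), (2, 10), (3, 5)]
Completion times:
  Priority 1, burst=6, C=6
  Priority 2, burst=10, C=16
  Priority 3, burst=5, C=21
Average turnaround = 43/3 = 14.3333

14.3333


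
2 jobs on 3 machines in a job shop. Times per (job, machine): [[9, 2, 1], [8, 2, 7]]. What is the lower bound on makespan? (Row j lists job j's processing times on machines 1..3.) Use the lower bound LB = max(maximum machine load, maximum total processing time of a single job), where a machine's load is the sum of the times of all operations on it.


Machine loads:
  Machine 1: 9 + 8 = 17
  Machine 2: 2 + 2 = 4
  Machine 3: 1 + 7 = 8
Max machine load = 17
Job totals:
  Job 1: 12
  Job 2: 17
Max job total = 17
Lower bound = max(17, 17) = 17

17


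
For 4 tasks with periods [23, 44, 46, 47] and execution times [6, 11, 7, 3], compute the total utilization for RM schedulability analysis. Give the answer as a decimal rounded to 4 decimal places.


Compute individual utilizations (exact fractions):
  Task 1: C/T = 6/23 (approx. 0.2609)
  Task 2: C/T = 11/44 = 1/4 (approx. 0.25)
  Task 3: C/T = 7/46 (approx. 0.1522)
  Task 4: C/T = 3/47 (approx. 0.0638)
Total utilization U = 6/23 + 1/4 + 7/46 + 3/47 = 3143/4324
Rounded to 4 decimal places: U = 0.7269
RM (Liu & Layland) bound for 4 tasks = 0.756828; compare with U = 3143/4324 (approx. 0.726873)
U <= bound, so schedulable by RM sufficient condition.

0.7269


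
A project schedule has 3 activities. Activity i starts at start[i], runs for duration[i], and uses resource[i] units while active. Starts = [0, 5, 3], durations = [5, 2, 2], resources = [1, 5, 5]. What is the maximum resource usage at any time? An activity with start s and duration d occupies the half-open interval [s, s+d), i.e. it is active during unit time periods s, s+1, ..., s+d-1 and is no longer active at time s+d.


Each activity i is active on [start_i, start_i + duration_i).
Compute total resource usage per time slot:
  t=0: active resources = [1], total = 1
  t=1: active resources = [1], total = 1
  t=2: active resources = [1], total = 1
  t=3: active resources = [1, 5], total = 6
  t=4: active resources = [1, 5], total = 6
  t=5: active resources = [5], total = 5
  t=6: active resources = [5], total = 5
Peak resource demand = 6

6


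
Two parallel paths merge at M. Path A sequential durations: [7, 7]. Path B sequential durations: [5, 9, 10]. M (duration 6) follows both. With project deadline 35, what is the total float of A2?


Forward pass: ES(A2) = sum of predecessors on chain A = 7
EF = ES + duration = 7 + 7 = 14
Backward pass: LF(M) = deadline = 35; LS(M) = 35 - 6 = 29
LF(A2) = LS(M) - sum(successors on chain A) = 29 - 0 = 29
LS = LF - duration = 29 - 7 = 22
Total float = LS - ES = 22 - 7 = 15

15


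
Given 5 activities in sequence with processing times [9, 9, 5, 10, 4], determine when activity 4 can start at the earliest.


Activity 4 starts after activities 1 through 3 complete.
Predecessor durations: [9, 9, 5]
ES = 9 + 9 + 5 = 23

23


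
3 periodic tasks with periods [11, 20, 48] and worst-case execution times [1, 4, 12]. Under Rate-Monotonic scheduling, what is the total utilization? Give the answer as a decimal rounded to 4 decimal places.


Compute individual utilizations (exact fractions):
  Task 1: C/T = 1/11 (approx. 0.0909)
  Task 2: C/T = 4/20 = 1/5 (approx. 0.2)
  Task 3: C/T = 12/48 = 1/4 (approx. 0.25)
Total utilization U = 1/11 + 1/5 + 1/4 = 119/220
Rounded to 4 decimal places: U = 0.5409
RM (Liu & Layland) bound for 3 tasks = 0.779763; compare with U = 119/220 (approx. 0.540909)
U <= bound, so schedulable by RM sufficient condition.

0.5409


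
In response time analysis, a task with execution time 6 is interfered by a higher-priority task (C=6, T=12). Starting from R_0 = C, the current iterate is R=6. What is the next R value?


R_next = C + ceil(R_prev / T_hp) * C_hp
ceil(6 / 12) = ceil(0.5) = 1
Interference = 1 * 6 = 6
R_next = 6 + 6 = 12

12


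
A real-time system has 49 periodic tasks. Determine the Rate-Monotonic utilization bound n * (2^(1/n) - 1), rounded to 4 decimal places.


Compute 2^(1/49) = 1.0142463870
Subtract 1: 1.0142463870 - 1 = 0.0142463870
Multiply by n: 49 * 0.0142463870 = 0.6980729630
Round to 4 dp: 0.6981

0.6981


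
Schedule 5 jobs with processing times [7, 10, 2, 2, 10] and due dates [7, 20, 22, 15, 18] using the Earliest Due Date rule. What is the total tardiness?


Sort by due date (EDD order): [(7, 7), (2, 15), (10, 18), (10, 20), (2, 22)]
Compute completion times and tardiness:
  Job 1: p=7, d=7, C=7, tardiness=max(0,7-7)=0
  Job 2: p=2, d=15, C=9, tardiness=max(0,9-15)=0
  Job 3: p=10, d=18, C=19, tardiness=max(0,19-18)=1
  Job 4: p=10, d=20, C=29, tardiness=max(0,29-20)=9
  Job 5: p=2, d=22, C=31, tardiness=max(0,31-22)=9
Total tardiness = 19

19


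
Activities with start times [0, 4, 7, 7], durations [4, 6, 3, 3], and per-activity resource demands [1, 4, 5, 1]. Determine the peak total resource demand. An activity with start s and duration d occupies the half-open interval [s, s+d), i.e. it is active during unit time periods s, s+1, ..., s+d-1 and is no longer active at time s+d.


Each activity i is active on [start_i, start_i + duration_i).
Compute total resource usage per time slot:
  t=0: active resources = [1], total = 1
  t=1: active resources = [1], total = 1
  t=2: active resources = [1], total = 1
  t=3: active resources = [1], total = 1
  t=4: active resources = [4], total = 4
  t=5: active resources = [4], total = 4
  t=6: active resources = [4], total = 4
  t=7: active resources = [4, 5, 1], total = 10
  t=8: active resources = [4, 5, 1], total = 10
  t=9: active resources = [4, 5, 1], total = 10
Peak resource demand = 10

10


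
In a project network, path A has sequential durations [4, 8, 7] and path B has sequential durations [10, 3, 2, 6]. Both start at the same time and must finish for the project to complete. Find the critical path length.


Path A total = 4 + 8 + 7 = 19
Path B total = 10 + 3 + 2 + 6 = 21
Critical path = longest path = max(19, 21) = 21

21


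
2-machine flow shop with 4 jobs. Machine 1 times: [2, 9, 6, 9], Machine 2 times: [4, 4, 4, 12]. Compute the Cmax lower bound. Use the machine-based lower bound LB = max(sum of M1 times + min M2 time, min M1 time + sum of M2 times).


LB1 = sum(M1 times) + min(M2 times) = 26 + 4 = 30
LB2 = min(M1 times) + sum(M2 times) = 2 + 24 = 26
Lower bound = max(LB1, LB2) = max(30, 26) = 30

30


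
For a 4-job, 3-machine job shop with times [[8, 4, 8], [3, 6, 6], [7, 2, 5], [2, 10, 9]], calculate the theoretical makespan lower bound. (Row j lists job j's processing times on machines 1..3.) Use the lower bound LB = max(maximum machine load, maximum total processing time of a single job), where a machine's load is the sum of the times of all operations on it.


Machine loads:
  Machine 1: 8 + 3 + 7 + 2 = 20
  Machine 2: 4 + 6 + 2 + 10 = 22
  Machine 3: 8 + 6 + 5 + 9 = 28
Max machine load = 28
Job totals:
  Job 1: 20
  Job 2: 15
  Job 3: 14
  Job 4: 21
Max job total = 21
Lower bound = max(28, 21) = 28

28


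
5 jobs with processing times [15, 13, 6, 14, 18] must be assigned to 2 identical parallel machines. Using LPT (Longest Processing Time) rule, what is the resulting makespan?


Sort jobs in decreasing order (LPT): [18, 15, 14, 13, 6]
Assign each job to the least loaded machine:
  Machine 1: jobs [18, 13], load = 31
  Machine 2: jobs [15, 14, 6], load = 35
Makespan = max load = 35

35


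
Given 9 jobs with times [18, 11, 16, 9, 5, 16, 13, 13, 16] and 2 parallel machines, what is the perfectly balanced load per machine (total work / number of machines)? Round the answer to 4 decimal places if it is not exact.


Total processing time = 18 + 11 + 16 + 9 + 5 + 16 + 13 + 13 + 16 = 117
Number of machines = 2
Ideal balanced load = 117 / 2 = 58.5

58.5


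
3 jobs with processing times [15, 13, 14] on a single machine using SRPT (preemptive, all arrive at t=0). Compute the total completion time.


Since all jobs arrive at t=0, SRPT equals SPT ordering.
SPT order: [13, 14, 15]
Completion times:
  Job 1: p=13, C=13
  Job 2: p=14, C=27
  Job 3: p=15, C=42
Total completion time = 13 + 27 + 42 = 82

82


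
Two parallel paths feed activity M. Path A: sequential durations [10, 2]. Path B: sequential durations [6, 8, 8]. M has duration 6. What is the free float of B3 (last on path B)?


ES(B3) = sum of predecessors on chain B = 14
EF(B3) = ES + duration = 14 + 8 = 22
Successor of B3 is M. ES(M) = max(sum(A), sum(B)) = max(12, 22) = 22
Free float = ES(successor) - EF(current) = 22 - 22 = 0

0


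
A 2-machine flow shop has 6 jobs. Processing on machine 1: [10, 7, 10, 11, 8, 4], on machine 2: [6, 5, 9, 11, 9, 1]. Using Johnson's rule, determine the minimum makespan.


Apply Johnson's rule:
  Group 1 (a <= b): [(5, 8, 9), (4, 11, 11)]
  Group 2 (a > b): [(3, 10, 9), (1, 10, 6), (2, 7, 5), (6, 4, 1)]
Optimal job order: [5, 4, 3, 1, 2, 6]
Schedule:
  Job 5: M1 done at 8, M2 done at 17
  Job 4: M1 done at 19, M2 done at 30
  Job 3: M1 done at 29, M2 done at 39
  Job 1: M1 done at 39, M2 done at 45
  Job 2: M1 done at 46, M2 done at 51
  Job 6: M1 done at 50, M2 done at 52
Makespan = 52

52


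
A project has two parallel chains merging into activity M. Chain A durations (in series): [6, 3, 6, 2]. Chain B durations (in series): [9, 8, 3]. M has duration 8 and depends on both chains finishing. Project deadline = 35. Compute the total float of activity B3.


Forward pass: ES(B3) = sum of predecessors on chain B = 17
EF = ES + duration = 17 + 3 = 20
Backward pass: LF(M) = deadline = 35; LS(M) = 35 - 8 = 27
LF(B3) = LS(M) - sum(successors on chain B) = 27 - 0 = 27
LS = LF - duration = 27 - 3 = 24
Total float = LS - ES = 24 - 17 = 7

7


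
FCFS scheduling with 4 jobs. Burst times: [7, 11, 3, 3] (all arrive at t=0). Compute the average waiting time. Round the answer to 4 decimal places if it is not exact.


FCFS order (as given): [7, 11, 3, 3]
Waiting times:
  Job 1: wait = 0
  Job 2: wait = 7
  Job 3: wait = 18
  Job 4: wait = 21
Sum of waiting times = 46
Average waiting time = 46/4 = 11.5

11.5


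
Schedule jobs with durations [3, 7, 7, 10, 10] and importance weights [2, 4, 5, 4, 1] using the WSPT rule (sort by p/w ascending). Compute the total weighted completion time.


Compute p/w ratios and sort ascending (WSPT): [(7, 5), (3, 2), (7, 4), (10, 4), (10, 1)]
Compute weighted completion times:
  Job (p=7,w=5): C=7, w*C=5*7=35
  Job (p=3,w=2): C=10, w*C=2*10=20
  Job (p=7,w=4): C=17, w*C=4*17=68
  Job (p=10,w=4): C=27, w*C=4*27=108
  Job (p=10,w=1): C=37, w*C=1*37=37
Total weighted completion time = 268

268


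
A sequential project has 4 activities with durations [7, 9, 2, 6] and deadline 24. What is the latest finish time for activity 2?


LF(activity 2) = deadline - sum of successor durations
Successors: activities 3 through 4 with durations [2, 6]
Sum of successor durations = 8
LF = 24 - 8 = 16

16


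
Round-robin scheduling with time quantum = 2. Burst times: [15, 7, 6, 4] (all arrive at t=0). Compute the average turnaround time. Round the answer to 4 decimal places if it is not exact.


Time quantum = 2
Execution trace:
  J1 runs 2 units, time = 2
  J2 runs 2 units, time = 4
  J3 runs 2 units, time = 6
  J4 runs 2 units, time = 8
  J1 runs 2 units, time = 10
  J2 runs 2 units, time = 12
  J3 runs 2 units, time = 14
  J4 runs 2 units, time = 16
  J1 runs 2 units, time = 18
  J2 runs 2 units, time = 20
  J3 runs 2 units, time = 22
  J1 runs 2 units, time = 24
  J2 runs 1 units, time = 25
  J1 runs 2 units, time = 27
  J1 runs 2 units, time = 29
  J1 runs 2 units, time = 31
  J1 runs 1 units, time = 32
Finish times: [32, 25, 22, 16]
Average turnaround = 95/4 = 23.75

23.75


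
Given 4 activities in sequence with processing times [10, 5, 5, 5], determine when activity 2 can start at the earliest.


Activity 2 starts after activities 1 through 1 complete.
Predecessor durations: [10]
ES = 10 = 10

10


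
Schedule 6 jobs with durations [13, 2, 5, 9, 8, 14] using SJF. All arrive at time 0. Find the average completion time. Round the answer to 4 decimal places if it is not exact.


SJF order (ascending): [2, 5, 8, 9, 13, 14]
Completion times:
  Job 1: burst=2, C=2
  Job 2: burst=5, C=7
  Job 3: burst=8, C=15
  Job 4: burst=9, C=24
  Job 5: burst=13, C=37
  Job 6: burst=14, C=51
Average completion = 136/6 = 22.6667

22.6667


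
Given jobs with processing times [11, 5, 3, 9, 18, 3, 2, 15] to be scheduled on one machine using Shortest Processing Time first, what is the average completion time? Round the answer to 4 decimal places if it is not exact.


Sort jobs by processing time (SPT order): [2, 3, 3, 5, 9, 11, 15, 18]
Compute completion times sequentially:
  Job 1: processing = 2, completes at 2
  Job 2: processing = 3, completes at 5
  Job 3: processing = 3, completes at 8
  Job 4: processing = 5, completes at 13
  Job 5: processing = 9, completes at 22
  Job 6: processing = 11, completes at 33
  Job 7: processing = 15, completes at 48
  Job 8: processing = 18, completes at 66
Sum of completion times = 197
Average completion time = 197/8 = 24.625

24.625


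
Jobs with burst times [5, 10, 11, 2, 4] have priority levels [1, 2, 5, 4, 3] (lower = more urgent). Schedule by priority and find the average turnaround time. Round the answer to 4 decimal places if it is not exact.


Sort by priority (ascending = highest first):
Order: [(1, 5), (2, 10), (3, 4), (4, 2), (5, 11)]
Completion times:
  Priority 1, burst=5, C=5
  Priority 2, burst=10, C=15
  Priority 3, burst=4, C=19
  Priority 4, burst=2, C=21
  Priority 5, burst=11, C=32
Average turnaround = 92/5 = 18.4

18.4


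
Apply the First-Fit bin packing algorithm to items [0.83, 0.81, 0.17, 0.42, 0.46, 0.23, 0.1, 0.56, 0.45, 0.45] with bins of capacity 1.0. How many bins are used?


Place items sequentially using First-Fit:
  Item 0.83 -> new Bin 1
  Item 0.81 -> new Bin 2
  Item 0.17 -> Bin 1 (now 1.0)
  Item 0.42 -> new Bin 3
  Item 0.46 -> Bin 3 (now 0.88)
  Item 0.23 -> new Bin 4
  Item 0.1 -> Bin 2 (now 0.91)
  Item 0.56 -> Bin 4 (now 0.79)
  Item 0.45 -> new Bin 5
  Item 0.45 -> Bin 5 (now 0.9)
Total bins used = 5

5


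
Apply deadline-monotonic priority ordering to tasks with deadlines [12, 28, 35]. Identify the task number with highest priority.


Sort tasks by relative deadline (ascending):
  Task 1: deadline = 12
  Task 2: deadline = 28
  Task 3: deadline = 35
Priority order (highest first): [1, 2, 3]
Highest priority task = 1

1


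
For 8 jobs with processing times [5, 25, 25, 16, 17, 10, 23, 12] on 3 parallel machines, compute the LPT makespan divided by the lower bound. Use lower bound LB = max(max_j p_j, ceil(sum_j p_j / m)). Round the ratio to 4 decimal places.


LPT order: [25, 25, 23, 17, 16, 12, 10, 5]
Machine loads after assignment: [41, 47, 45]
LPT makespan = 47
Lower bound = max(max_job, ceil(total/3)) = max(25, 45) = 45
Ratio = 47 / 45 = 1.0444

1.0444


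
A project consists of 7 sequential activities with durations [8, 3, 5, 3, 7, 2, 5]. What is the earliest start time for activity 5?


Activity 5 starts after activities 1 through 4 complete.
Predecessor durations: [8, 3, 5, 3]
ES = 8 + 3 + 5 + 3 = 19

19


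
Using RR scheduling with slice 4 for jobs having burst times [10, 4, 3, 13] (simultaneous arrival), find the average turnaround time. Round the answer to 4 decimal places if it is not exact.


Time quantum = 4
Execution trace:
  J1 runs 4 units, time = 4
  J2 runs 4 units, time = 8
  J3 runs 3 units, time = 11
  J4 runs 4 units, time = 15
  J1 runs 4 units, time = 19
  J4 runs 4 units, time = 23
  J1 runs 2 units, time = 25
  J4 runs 4 units, time = 29
  J4 runs 1 units, time = 30
Finish times: [25, 8, 11, 30]
Average turnaround = 74/4 = 18.5

18.5


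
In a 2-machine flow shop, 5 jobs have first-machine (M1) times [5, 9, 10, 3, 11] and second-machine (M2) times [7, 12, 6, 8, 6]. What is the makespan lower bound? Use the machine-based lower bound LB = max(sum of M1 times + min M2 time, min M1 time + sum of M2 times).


LB1 = sum(M1 times) + min(M2 times) = 38 + 6 = 44
LB2 = min(M1 times) + sum(M2 times) = 3 + 39 = 42
Lower bound = max(LB1, LB2) = max(44, 42) = 44

44


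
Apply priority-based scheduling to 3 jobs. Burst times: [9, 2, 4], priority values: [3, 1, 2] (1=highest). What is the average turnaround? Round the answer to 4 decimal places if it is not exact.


Sort by priority (ascending = highest first):
Order: [(1, 2), (2, 4), (3, 9)]
Completion times:
  Priority 1, burst=2, C=2
  Priority 2, burst=4, C=6
  Priority 3, burst=9, C=15
Average turnaround = 23/3 = 7.6667

7.6667


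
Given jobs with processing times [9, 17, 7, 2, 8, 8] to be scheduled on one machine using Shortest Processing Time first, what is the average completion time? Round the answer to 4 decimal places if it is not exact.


Sort jobs by processing time (SPT order): [2, 7, 8, 8, 9, 17]
Compute completion times sequentially:
  Job 1: processing = 2, completes at 2
  Job 2: processing = 7, completes at 9
  Job 3: processing = 8, completes at 17
  Job 4: processing = 8, completes at 25
  Job 5: processing = 9, completes at 34
  Job 6: processing = 17, completes at 51
Sum of completion times = 138
Average completion time = 138/6 = 23.0

23.0


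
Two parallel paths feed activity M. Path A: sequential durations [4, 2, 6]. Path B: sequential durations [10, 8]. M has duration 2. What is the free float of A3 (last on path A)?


ES(A3) = sum of predecessors on chain A = 6
EF(A3) = ES + duration = 6 + 6 = 12
Successor of A3 is M. ES(M) = max(sum(A), sum(B)) = max(12, 18) = 18
Free float = ES(successor) - EF(current) = 18 - 12 = 6

6


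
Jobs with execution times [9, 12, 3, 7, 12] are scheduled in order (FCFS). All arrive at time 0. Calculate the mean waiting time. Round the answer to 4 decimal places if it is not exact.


FCFS order (as given): [9, 12, 3, 7, 12]
Waiting times:
  Job 1: wait = 0
  Job 2: wait = 9
  Job 3: wait = 21
  Job 4: wait = 24
  Job 5: wait = 31
Sum of waiting times = 85
Average waiting time = 85/5 = 17.0

17.0


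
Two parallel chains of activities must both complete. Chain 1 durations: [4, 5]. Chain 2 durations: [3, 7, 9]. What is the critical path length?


Path A total = 4 + 5 = 9
Path B total = 3 + 7 + 9 = 19
Critical path = longest path = max(9, 19) = 19

19


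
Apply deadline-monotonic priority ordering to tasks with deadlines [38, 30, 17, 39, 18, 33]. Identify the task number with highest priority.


Sort tasks by relative deadline (ascending):
  Task 3: deadline = 17
  Task 5: deadline = 18
  Task 2: deadline = 30
  Task 6: deadline = 33
  Task 1: deadline = 38
  Task 4: deadline = 39
Priority order (highest first): [3, 5, 2, 6, 1, 4]
Highest priority task = 3

3


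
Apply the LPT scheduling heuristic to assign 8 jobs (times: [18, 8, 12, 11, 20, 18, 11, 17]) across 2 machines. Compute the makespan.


Sort jobs in decreasing order (LPT): [20, 18, 18, 17, 12, 11, 11, 8]
Assign each job to the least loaded machine:
  Machine 1: jobs [20, 17, 11, 11], load = 59
  Machine 2: jobs [18, 18, 12, 8], load = 56
Makespan = max load = 59

59


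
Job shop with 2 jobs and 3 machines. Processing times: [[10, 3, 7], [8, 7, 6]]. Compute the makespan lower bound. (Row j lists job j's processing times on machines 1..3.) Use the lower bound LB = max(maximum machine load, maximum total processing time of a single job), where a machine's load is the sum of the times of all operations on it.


Machine loads:
  Machine 1: 10 + 8 = 18
  Machine 2: 3 + 7 = 10
  Machine 3: 7 + 6 = 13
Max machine load = 18
Job totals:
  Job 1: 20
  Job 2: 21
Max job total = 21
Lower bound = max(18, 21) = 21

21


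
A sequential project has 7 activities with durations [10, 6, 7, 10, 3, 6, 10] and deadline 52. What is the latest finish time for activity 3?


LF(activity 3) = deadline - sum of successor durations
Successors: activities 4 through 7 with durations [10, 3, 6, 10]
Sum of successor durations = 29
LF = 52 - 29 = 23

23


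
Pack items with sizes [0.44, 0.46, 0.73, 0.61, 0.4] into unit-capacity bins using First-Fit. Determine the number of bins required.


Place items sequentially using First-Fit:
  Item 0.44 -> new Bin 1
  Item 0.46 -> Bin 1 (now 0.9)
  Item 0.73 -> new Bin 2
  Item 0.61 -> new Bin 3
  Item 0.4 -> new Bin 4
Total bins used = 4

4


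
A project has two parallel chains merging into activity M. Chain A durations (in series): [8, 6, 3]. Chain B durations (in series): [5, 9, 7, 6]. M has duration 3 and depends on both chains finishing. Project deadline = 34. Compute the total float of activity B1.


Forward pass: ES(B1) = sum of predecessors on chain B = 0
EF = ES + duration = 0 + 5 = 5
Backward pass: LF(M) = deadline = 34; LS(M) = 34 - 3 = 31
LF(B1) = LS(M) - sum(successors on chain B) = 31 - 22 = 9
LS = LF - duration = 9 - 5 = 4
Total float = LS - ES = 4 - 0 = 4

4


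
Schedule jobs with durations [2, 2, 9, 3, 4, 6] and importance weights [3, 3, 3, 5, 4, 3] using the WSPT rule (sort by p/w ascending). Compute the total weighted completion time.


Compute p/w ratios and sort ascending (WSPT): [(3, 5), (2, 3), (2, 3), (4, 4), (6, 3), (9, 3)]
Compute weighted completion times:
  Job (p=3,w=5): C=3, w*C=5*3=15
  Job (p=2,w=3): C=5, w*C=3*5=15
  Job (p=2,w=3): C=7, w*C=3*7=21
  Job (p=4,w=4): C=11, w*C=4*11=44
  Job (p=6,w=3): C=17, w*C=3*17=51
  Job (p=9,w=3): C=26, w*C=3*26=78
Total weighted completion time = 224

224


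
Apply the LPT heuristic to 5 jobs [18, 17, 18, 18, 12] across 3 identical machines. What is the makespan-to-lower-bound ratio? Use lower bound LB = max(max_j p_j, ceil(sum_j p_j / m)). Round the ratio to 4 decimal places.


LPT order: [18, 18, 18, 17, 12]
Machine loads after assignment: [35, 30, 18]
LPT makespan = 35
Lower bound = max(max_job, ceil(total/3)) = max(18, 28) = 28
Ratio = 35 / 28 = 1.25

1.25


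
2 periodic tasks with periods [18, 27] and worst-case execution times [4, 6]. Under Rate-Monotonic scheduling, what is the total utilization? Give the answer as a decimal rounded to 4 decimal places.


Compute individual utilizations (exact fractions):
  Task 1: C/T = 4/18 = 2/9 (approx. 0.2222)
  Task 2: C/T = 6/27 = 2/9 (approx. 0.2222)
Total utilization U = 2/9 + 2/9 = 4/9
Rounded to 4 decimal places: U = 0.4444
RM (Liu & Layland) bound for 2 tasks = 0.828427; compare with U = 4/9 (approx. 0.444444)
U <= bound, so schedulable by RM sufficient condition.

0.4444


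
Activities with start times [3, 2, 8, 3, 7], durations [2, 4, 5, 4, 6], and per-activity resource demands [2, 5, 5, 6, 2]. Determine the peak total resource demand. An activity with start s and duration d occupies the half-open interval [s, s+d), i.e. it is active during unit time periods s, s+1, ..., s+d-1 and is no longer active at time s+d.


Each activity i is active on [start_i, start_i + duration_i).
Compute total resource usage per time slot:
  t=0: active resources = [], total = 0
  t=1: active resources = [], total = 0
  t=2: active resources = [5], total = 5
  t=3: active resources = [2, 5, 6], total = 13
  t=4: active resources = [2, 5, 6], total = 13
  t=5: active resources = [5, 6], total = 11
  t=6: active resources = [6], total = 6
  t=7: active resources = [2], total = 2
  t=8: active resources = [5, 2], total = 7
  t=9: active resources = [5, 2], total = 7
  t=10: active resources = [5, 2], total = 7
  t=11: active resources = [5, 2], total = 7
  t=12: active resources = [5, 2], total = 7
Peak resource demand = 13

13


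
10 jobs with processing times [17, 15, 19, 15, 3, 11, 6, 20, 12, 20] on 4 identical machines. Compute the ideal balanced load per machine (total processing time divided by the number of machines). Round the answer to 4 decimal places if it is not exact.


Total processing time = 17 + 15 + 19 + 15 + 3 + 11 + 6 + 20 + 12 + 20 = 138
Number of machines = 4
Ideal balanced load = 138 / 4 = 34.5

34.5


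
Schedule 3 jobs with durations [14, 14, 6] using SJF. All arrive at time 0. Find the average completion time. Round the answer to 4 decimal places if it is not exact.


SJF order (ascending): [6, 14, 14]
Completion times:
  Job 1: burst=6, C=6
  Job 2: burst=14, C=20
  Job 3: burst=14, C=34
Average completion = 60/3 = 20.0

20.0


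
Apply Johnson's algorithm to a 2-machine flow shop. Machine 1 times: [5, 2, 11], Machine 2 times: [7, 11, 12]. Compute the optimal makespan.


Apply Johnson's rule:
  Group 1 (a <= b): [(2, 2, 11), (1, 5, 7), (3, 11, 12)]
  Group 2 (a > b): []
Optimal job order: [2, 1, 3]
Schedule:
  Job 2: M1 done at 2, M2 done at 13
  Job 1: M1 done at 7, M2 done at 20
  Job 3: M1 done at 18, M2 done at 32
Makespan = 32

32


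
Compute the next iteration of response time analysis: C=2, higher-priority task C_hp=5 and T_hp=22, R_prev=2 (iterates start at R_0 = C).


R_next = C + ceil(R_prev / T_hp) * C_hp
ceil(2 / 22) = ceil(0.0909) = 1
Interference = 1 * 5 = 5
R_next = 2 + 5 = 7

7


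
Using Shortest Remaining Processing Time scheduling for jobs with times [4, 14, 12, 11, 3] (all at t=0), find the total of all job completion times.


Since all jobs arrive at t=0, SRPT equals SPT ordering.
SPT order: [3, 4, 11, 12, 14]
Completion times:
  Job 1: p=3, C=3
  Job 2: p=4, C=7
  Job 3: p=11, C=18
  Job 4: p=12, C=30
  Job 5: p=14, C=44
Total completion time = 3 + 7 + 18 + 30 + 44 = 102

102


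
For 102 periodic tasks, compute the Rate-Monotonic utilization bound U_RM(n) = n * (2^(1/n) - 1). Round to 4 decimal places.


Compute 2^(1/102) = 1.0068187028
Subtract 1: 1.0068187028 - 1 = 0.0068187028
Multiply by n: 102 * 0.0068187028 = 0.6955076856
Round to 4 dp: 0.6955

0.6955


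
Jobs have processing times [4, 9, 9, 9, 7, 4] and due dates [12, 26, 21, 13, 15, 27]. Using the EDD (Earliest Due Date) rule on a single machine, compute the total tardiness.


Sort by due date (EDD order): [(4, 12), (9, 13), (7, 15), (9, 21), (9, 26), (4, 27)]
Compute completion times and tardiness:
  Job 1: p=4, d=12, C=4, tardiness=max(0,4-12)=0
  Job 2: p=9, d=13, C=13, tardiness=max(0,13-13)=0
  Job 3: p=7, d=15, C=20, tardiness=max(0,20-15)=5
  Job 4: p=9, d=21, C=29, tardiness=max(0,29-21)=8
  Job 5: p=9, d=26, C=38, tardiness=max(0,38-26)=12
  Job 6: p=4, d=27, C=42, tardiness=max(0,42-27)=15
Total tardiness = 40

40


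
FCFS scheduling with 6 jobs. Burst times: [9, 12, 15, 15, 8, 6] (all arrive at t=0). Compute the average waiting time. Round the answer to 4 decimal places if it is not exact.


FCFS order (as given): [9, 12, 15, 15, 8, 6]
Waiting times:
  Job 1: wait = 0
  Job 2: wait = 9
  Job 3: wait = 21
  Job 4: wait = 36
  Job 5: wait = 51
  Job 6: wait = 59
Sum of waiting times = 176
Average waiting time = 176/6 = 29.3333

29.3333


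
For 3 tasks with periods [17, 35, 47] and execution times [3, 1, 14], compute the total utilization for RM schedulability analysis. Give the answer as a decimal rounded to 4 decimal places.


Compute individual utilizations (exact fractions):
  Task 1: C/T = 3/17 (approx. 0.1765)
  Task 2: C/T = 1/35 (approx. 0.0286)
  Task 3: C/T = 14/47 (approx. 0.2979)
Total utilization U = 3/17 + 1/35 + 14/47 = 14064/27965
Rounded to 4 decimal places: U = 0.5029
RM (Liu & Layland) bound for 3 tasks = 0.779763; compare with U = 14064/27965 (approx. 0.502914)
U <= bound, so schedulable by RM sufficient condition.

0.5029


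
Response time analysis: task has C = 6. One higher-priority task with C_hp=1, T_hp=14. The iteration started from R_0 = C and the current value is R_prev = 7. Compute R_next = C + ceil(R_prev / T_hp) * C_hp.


R_next = C + ceil(R_prev / T_hp) * C_hp
ceil(7 / 14) = ceil(0.5) = 1
Interference = 1 * 1 = 1
R_next = 6 + 1 = 7
R_next = R_prev, so the iteration has converged (response time = 7).

7


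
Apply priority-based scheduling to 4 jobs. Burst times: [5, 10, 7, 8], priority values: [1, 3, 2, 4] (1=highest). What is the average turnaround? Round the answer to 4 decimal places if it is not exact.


Sort by priority (ascending = highest first):
Order: [(1, 5), (2, 7), (3, 10), (4, 8)]
Completion times:
  Priority 1, burst=5, C=5
  Priority 2, burst=7, C=12
  Priority 3, burst=10, C=22
  Priority 4, burst=8, C=30
Average turnaround = 69/4 = 17.25

17.25


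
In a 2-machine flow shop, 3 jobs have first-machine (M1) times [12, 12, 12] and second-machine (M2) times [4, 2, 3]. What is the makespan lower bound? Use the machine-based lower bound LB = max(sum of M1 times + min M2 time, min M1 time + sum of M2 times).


LB1 = sum(M1 times) + min(M2 times) = 36 + 2 = 38
LB2 = min(M1 times) + sum(M2 times) = 12 + 9 = 21
Lower bound = max(LB1, LB2) = max(38, 21) = 38

38


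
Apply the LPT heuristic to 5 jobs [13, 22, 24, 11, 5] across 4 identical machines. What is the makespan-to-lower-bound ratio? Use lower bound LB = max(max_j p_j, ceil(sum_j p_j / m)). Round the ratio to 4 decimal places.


LPT order: [24, 22, 13, 11, 5]
Machine loads after assignment: [24, 22, 13, 16]
LPT makespan = 24
Lower bound = max(max_job, ceil(total/4)) = max(24, 19) = 24
Ratio = 24 / 24 = 1.0

1.0


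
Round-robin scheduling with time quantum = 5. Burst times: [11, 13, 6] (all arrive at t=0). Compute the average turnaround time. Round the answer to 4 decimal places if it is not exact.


Time quantum = 5
Execution trace:
  J1 runs 5 units, time = 5
  J2 runs 5 units, time = 10
  J3 runs 5 units, time = 15
  J1 runs 5 units, time = 20
  J2 runs 5 units, time = 25
  J3 runs 1 units, time = 26
  J1 runs 1 units, time = 27
  J2 runs 3 units, time = 30
Finish times: [27, 30, 26]
Average turnaround = 83/3 = 27.6667

27.6667


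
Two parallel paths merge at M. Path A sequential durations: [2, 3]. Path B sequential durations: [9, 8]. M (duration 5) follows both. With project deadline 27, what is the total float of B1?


Forward pass: ES(B1) = sum of predecessors on chain B = 0
EF = ES + duration = 0 + 9 = 9
Backward pass: LF(M) = deadline = 27; LS(M) = 27 - 5 = 22
LF(B1) = LS(M) - sum(successors on chain B) = 22 - 8 = 14
LS = LF - duration = 14 - 9 = 5
Total float = LS - ES = 5 - 0 = 5

5


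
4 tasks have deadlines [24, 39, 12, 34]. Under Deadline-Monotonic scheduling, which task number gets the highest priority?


Sort tasks by relative deadline (ascending):
  Task 3: deadline = 12
  Task 1: deadline = 24
  Task 4: deadline = 34
  Task 2: deadline = 39
Priority order (highest first): [3, 1, 4, 2]
Highest priority task = 3

3


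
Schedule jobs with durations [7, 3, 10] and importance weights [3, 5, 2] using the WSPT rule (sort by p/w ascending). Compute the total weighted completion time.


Compute p/w ratios and sort ascending (WSPT): [(3, 5), (7, 3), (10, 2)]
Compute weighted completion times:
  Job (p=3,w=5): C=3, w*C=5*3=15
  Job (p=7,w=3): C=10, w*C=3*10=30
  Job (p=10,w=2): C=20, w*C=2*20=40
Total weighted completion time = 85

85


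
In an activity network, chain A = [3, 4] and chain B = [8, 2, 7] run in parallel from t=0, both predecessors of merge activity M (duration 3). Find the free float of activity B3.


ES(B3) = sum of predecessors on chain B = 10
EF(B3) = ES + duration = 10 + 7 = 17
Successor of B3 is M. ES(M) = max(sum(A), sum(B)) = max(7, 17) = 17
Free float = ES(successor) - EF(current) = 17 - 17 = 0

0


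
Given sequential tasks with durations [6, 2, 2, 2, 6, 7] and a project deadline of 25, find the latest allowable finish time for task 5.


LF(activity 5) = deadline - sum of successor durations
Successors: activities 6 through 6 with durations [7]
Sum of successor durations = 7
LF = 25 - 7 = 18

18


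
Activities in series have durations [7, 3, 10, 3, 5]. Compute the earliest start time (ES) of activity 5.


Activity 5 starts after activities 1 through 4 complete.
Predecessor durations: [7, 3, 10, 3]
ES = 7 + 3 + 10 + 3 = 23

23


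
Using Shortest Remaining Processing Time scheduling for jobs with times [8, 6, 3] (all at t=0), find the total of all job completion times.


Since all jobs arrive at t=0, SRPT equals SPT ordering.
SPT order: [3, 6, 8]
Completion times:
  Job 1: p=3, C=3
  Job 2: p=6, C=9
  Job 3: p=8, C=17
Total completion time = 3 + 9 + 17 = 29

29


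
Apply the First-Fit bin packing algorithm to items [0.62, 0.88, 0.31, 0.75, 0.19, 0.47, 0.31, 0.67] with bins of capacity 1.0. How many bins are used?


Place items sequentially using First-Fit:
  Item 0.62 -> new Bin 1
  Item 0.88 -> new Bin 2
  Item 0.31 -> Bin 1 (now 0.93)
  Item 0.75 -> new Bin 3
  Item 0.19 -> Bin 3 (now 0.94)
  Item 0.47 -> new Bin 4
  Item 0.31 -> Bin 4 (now 0.78)
  Item 0.67 -> new Bin 5
Total bins used = 5

5


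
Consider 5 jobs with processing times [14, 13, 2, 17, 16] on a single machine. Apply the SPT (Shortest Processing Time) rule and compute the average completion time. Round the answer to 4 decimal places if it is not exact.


Sort jobs by processing time (SPT order): [2, 13, 14, 16, 17]
Compute completion times sequentially:
  Job 1: processing = 2, completes at 2
  Job 2: processing = 13, completes at 15
  Job 3: processing = 14, completes at 29
  Job 4: processing = 16, completes at 45
  Job 5: processing = 17, completes at 62
Sum of completion times = 153
Average completion time = 153/5 = 30.6

30.6


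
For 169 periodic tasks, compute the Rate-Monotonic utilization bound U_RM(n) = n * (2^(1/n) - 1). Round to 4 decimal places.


Compute 2^(1/169) = 1.0041098851
Subtract 1: 1.0041098851 - 1 = 0.0041098851
Multiply by n: 169 * 0.0041098851 = 0.6945705819
Round to 4 dp: 0.6946

0.6946


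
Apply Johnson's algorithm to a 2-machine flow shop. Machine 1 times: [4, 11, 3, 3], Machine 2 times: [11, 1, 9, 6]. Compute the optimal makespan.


Apply Johnson's rule:
  Group 1 (a <= b): [(3, 3, 9), (4, 3, 6), (1, 4, 11)]
  Group 2 (a > b): [(2, 11, 1)]
Optimal job order: [3, 4, 1, 2]
Schedule:
  Job 3: M1 done at 3, M2 done at 12
  Job 4: M1 done at 6, M2 done at 18
  Job 1: M1 done at 10, M2 done at 29
  Job 2: M1 done at 21, M2 done at 30
Makespan = 30

30


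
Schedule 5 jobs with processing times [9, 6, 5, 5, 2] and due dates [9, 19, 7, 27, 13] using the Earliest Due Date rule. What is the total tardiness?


Sort by due date (EDD order): [(5, 7), (9, 9), (2, 13), (6, 19), (5, 27)]
Compute completion times and tardiness:
  Job 1: p=5, d=7, C=5, tardiness=max(0,5-7)=0
  Job 2: p=9, d=9, C=14, tardiness=max(0,14-9)=5
  Job 3: p=2, d=13, C=16, tardiness=max(0,16-13)=3
  Job 4: p=6, d=19, C=22, tardiness=max(0,22-19)=3
  Job 5: p=5, d=27, C=27, tardiness=max(0,27-27)=0
Total tardiness = 11

11


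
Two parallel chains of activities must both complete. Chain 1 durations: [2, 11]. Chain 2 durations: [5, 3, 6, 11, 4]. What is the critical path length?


Path A total = 2 + 11 = 13
Path B total = 5 + 3 + 6 + 11 + 4 = 29
Critical path = longest path = max(13, 29) = 29

29


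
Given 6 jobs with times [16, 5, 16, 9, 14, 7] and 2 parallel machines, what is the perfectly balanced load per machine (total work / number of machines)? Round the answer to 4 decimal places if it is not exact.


Total processing time = 16 + 5 + 16 + 9 + 14 + 7 = 67
Number of machines = 2
Ideal balanced load = 67 / 2 = 33.5

33.5


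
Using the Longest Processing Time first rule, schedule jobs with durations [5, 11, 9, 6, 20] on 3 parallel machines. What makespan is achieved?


Sort jobs in decreasing order (LPT): [20, 11, 9, 6, 5]
Assign each job to the least loaded machine:
  Machine 1: jobs [20], load = 20
  Machine 2: jobs [11, 5], load = 16
  Machine 3: jobs [9, 6], load = 15
Makespan = max load = 20

20


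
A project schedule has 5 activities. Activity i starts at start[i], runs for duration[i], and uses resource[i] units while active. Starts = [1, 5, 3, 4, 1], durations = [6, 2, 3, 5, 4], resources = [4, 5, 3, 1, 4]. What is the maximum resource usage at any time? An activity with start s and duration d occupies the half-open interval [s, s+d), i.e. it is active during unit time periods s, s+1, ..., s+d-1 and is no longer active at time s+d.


Each activity i is active on [start_i, start_i + duration_i).
Compute total resource usage per time slot:
  t=0: active resources = [], total = 0
  t=1: active resources = [4, 4], total = 8
  t=2: active resources = [4, 4], total = 8
  t=3: active resources = [4, 3, 4], total = 11
  t=4: active resources = [4, 3, 1, 4], total = 12
  t=5: active resources = [4, 5, 3, 1], total = 13
  t=6: active resources = [4, 5, 1], total = 10
  t=7: active resources = [1], total = 1
  t=8: active resources = [1], total = 1
Peak resource demand = 13

13


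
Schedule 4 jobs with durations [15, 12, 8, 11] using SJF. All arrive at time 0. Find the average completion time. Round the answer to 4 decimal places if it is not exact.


SJF order (ascending): [8, 11, 12, 15]
Completion times:
  Job 1: burst=8, C=8
  Job 2: burst=11, C=19
  Job 3: burst=12, C=31
  Job 4: burst=15, C=46
Average completion = 104/4 = 26.0

26.0


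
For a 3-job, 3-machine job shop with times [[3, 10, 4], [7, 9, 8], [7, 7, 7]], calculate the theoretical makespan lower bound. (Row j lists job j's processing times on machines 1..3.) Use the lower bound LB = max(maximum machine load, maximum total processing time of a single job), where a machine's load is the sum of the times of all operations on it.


Machine loads:
  Machine 1: 3 + 7 + 7 = 17
  Machine 2: 10 + 9 + 7 = 26
  Machine 3: 4 + 8 + 7 = 19
Max machine load = 26
Job totals:
  Job 1: 17
  Job 2: 24
  Job 3: 21
Max job total = 24
Lower bound = max(26, 24) = 26

26


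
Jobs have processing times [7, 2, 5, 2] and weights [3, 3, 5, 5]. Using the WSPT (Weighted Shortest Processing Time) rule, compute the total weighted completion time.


Compute p/w ratios and sort ascending (WSPT): [(2, 5), (2, 3), (5, 5), (7, 3)]
Compute weighted completion times:
  Job (p=2,w=5): C=2, w*C=5*2=10
  Job (p=2,w=3): C=4, w*C=3*4=12
  Job (p=5,w=5): C=9, w*C=5*9=45
  Job (p=7,w=3): C=16, w*C=3*16=48
Total weighted completion time = 115

115


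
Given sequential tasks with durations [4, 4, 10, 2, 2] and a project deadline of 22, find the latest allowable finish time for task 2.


LF(activity 2) = deadline - sum of successor durations
Successors: activities 3 through 5 with durations [10, 2, 2]
Sum of successor durations = 14
LF = 22 - 14 = 8

8


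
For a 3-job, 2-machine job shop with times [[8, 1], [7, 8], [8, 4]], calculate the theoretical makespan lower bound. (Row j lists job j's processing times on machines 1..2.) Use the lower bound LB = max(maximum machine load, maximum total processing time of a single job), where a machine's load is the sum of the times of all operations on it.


Machine loads:
  Machine 1: 8 + 7 + 8 = 23
  Machine 2: 1 + 8 + 4 = 13
Max machine load = 23
Job totals:
  Job 1: 9
  Job 2: 15
  Job 3: 12
Max job total = 15
Lower bound = max(23, 15) = 23

23


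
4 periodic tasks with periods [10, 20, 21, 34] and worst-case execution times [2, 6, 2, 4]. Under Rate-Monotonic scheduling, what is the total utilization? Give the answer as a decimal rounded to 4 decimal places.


Compute individual utilizations (exact fractions):
  Task 1: C/T = 2/10 = 1/5 (approx. 0.2)
  Task 2: C/T = 6/20 = 3/10 (approx. 0.3)
  Task 3: C/T = 2/21 (approx. 0.0952)
  Task 4: C/T = 4/34 = 2/17 (approx. 0.1176)
Total utilization U = 1/5 + 3/10 + 2/21 + 2/17 = 509/714
Rounded to 4 decimal places: U = 0.7129
RM (Liu & Layland) bound for 4 tasks = 0.756828; compare with U = 509/714 (approx. 0.712885)
U <= bound, so schedulable by RM sufficient condition.

0.7129
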